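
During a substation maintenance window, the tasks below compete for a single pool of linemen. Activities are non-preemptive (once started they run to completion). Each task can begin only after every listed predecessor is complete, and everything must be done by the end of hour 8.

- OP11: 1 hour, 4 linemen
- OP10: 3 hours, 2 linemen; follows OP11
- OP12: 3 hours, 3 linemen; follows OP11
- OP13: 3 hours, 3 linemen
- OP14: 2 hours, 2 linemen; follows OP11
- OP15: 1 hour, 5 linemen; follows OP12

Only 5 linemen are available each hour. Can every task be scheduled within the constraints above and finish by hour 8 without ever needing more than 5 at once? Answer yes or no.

Schedule OP11@1, OP10@2, OP12@2, OP13@5, OP14@5, OP15@8: h1:4  h2:5  h3:5  h4:5  h5:5  h6:5  h7:3  h8:5 — peak 5 ≤ 5.

yes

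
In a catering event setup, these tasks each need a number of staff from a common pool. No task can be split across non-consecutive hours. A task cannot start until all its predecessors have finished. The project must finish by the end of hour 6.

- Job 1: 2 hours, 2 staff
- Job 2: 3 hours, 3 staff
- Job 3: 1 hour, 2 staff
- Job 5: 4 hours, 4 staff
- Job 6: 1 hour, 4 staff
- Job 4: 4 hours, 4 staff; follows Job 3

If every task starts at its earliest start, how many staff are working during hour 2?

13

At early start, hour 2 has: Job 1, Job 2, Job 5, Job 4.
Demand: 2 + 3 + 4 + 4 = 13.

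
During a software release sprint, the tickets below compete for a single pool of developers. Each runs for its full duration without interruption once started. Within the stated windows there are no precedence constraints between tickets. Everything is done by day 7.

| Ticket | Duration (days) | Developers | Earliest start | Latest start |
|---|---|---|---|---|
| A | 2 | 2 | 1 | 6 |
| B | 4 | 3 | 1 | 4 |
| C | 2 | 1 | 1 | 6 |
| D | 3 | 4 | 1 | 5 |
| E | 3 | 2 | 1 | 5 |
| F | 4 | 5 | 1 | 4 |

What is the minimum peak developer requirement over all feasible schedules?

9

Early-start (A@1, B@1, C@1, D@1, E@1, F@1) gives peak 17: d1:17  d2:17  d3:14  d4:8  d5:0  d6:0  d7:0.
Shift D→5, F→4.
Schedule A@1, B@1, C@1, D@5, E@1, F@4: d1:8  d2:8  d3:5  d4:8  d5:9  d6:9  d7:9 — peak 9.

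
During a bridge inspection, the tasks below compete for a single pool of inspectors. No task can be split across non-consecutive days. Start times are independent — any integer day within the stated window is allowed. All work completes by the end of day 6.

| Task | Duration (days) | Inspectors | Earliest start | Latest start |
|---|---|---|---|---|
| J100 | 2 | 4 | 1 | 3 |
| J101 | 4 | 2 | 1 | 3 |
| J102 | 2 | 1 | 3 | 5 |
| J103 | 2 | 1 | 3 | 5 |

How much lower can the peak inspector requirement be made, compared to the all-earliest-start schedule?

2

Early-start peak: d1:6  d2:6  d3:4  d4:4  d5:0  d6:0 ⇒ 6.
Leveled (J100@1, J101@3, J102@3, J103@3): d1:4  d2:4  d3:4  d4:4  d5:2  d6:2 ⇒ 4.
Reduction 6 − 4 = 2.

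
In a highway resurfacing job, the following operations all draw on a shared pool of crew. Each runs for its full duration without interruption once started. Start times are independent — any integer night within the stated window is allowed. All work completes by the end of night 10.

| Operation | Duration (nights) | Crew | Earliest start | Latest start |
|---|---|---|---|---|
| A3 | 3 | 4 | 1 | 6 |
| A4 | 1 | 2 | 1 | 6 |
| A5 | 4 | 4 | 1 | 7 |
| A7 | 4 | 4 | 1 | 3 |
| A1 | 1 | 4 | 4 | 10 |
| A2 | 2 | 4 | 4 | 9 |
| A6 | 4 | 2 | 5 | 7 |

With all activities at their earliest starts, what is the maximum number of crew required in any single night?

16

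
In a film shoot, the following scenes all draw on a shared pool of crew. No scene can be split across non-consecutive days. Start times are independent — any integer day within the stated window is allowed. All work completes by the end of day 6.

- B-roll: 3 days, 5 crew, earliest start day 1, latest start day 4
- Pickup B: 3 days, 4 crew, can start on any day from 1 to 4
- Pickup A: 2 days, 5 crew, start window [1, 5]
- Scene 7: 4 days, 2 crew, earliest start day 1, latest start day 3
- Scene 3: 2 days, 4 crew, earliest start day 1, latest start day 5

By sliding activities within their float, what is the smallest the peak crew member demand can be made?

Early-start (B-roll@1, Pickup B@1, Pickup A@1, Scene 7@1, Scene 3@1) gives peak 20: d1:20  d2:20  d3:11  d4:2  d5:0  d6:0.
Shift Pickup B→4, Scene 7→3, Scene 3→4.
Schedule B-roll@1, Pickup B@4, Pickup A@1, Scene 7@3, Scene 3@4: d1:10  d2:10  d3:7  d4:10  d5:10  d6:6 — peak 10.

10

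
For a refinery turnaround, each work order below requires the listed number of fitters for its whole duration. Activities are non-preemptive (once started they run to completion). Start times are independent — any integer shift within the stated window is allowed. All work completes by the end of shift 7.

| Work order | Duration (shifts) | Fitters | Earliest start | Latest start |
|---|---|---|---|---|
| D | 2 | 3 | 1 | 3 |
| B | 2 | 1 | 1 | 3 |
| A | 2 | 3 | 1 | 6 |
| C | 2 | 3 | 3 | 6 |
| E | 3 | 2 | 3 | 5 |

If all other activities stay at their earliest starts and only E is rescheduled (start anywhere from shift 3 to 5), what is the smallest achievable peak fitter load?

E@3: s1:7  s2:7  s3:5  s4:5  s5:2  s6:0  s7:0 → peak 7
E@4: s1:7  s2:7  s3:3  s4:5  s5:2  s6:2  s7:0 → peak 7
E@5: s1:7  s2:7  s3:3  s4:3  s5:2  s6:2  s7:2 → peak 7
Best is E@3, peak 7.

7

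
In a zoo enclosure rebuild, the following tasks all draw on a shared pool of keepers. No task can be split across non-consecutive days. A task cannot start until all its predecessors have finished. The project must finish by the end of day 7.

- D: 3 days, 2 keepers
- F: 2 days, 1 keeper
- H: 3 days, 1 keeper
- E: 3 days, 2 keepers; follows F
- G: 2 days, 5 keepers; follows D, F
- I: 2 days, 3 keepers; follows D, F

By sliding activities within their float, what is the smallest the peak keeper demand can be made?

Early-start (D@1, F@1, H@1, E@3, G@4, I@4) gives peak 10: d1:4  d2:4  d3:5  d4:10  d5:10  d6:0  d7:0.
Shift G→6.
Schedule D@1, F@1, H@1, E@3, G@6, I@4: d1:4  d2:4  d3:5  d4:5  d5:5  d6:5  d7:5 — peak 5.
Total keeper-days = 33 over 7 days ⇒ peak ≥ ⌈33/7⌉ = 5, so 5 is optimal.

5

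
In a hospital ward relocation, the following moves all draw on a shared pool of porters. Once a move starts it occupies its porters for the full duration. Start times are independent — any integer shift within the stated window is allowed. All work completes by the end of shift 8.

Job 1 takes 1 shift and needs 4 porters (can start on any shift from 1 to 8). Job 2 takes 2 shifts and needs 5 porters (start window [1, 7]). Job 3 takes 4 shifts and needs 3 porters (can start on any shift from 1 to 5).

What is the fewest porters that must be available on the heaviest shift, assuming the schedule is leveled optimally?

Early-start (Job 1@1, Job 2@1, Job 3@1) gives peak 12: s1:12  s2:8  s3:3  s4:3  s5:0  s6:0  s7:0  s8:0.
Shift Job 2→2, Job 3→4.
Schedule Job 1@1, Job 2@2, Job 3@4: s1:4  s2:5  s3:5  s4:3  s5:3  s6:3  s7:3  s8:0 — peak 5.

5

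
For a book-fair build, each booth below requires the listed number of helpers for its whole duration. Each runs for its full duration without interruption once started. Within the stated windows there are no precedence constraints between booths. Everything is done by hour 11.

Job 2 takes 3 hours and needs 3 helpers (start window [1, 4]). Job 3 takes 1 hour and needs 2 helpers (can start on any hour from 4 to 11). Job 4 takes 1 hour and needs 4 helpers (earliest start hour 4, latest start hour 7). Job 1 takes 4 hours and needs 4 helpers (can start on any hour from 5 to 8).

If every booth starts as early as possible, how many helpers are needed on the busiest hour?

6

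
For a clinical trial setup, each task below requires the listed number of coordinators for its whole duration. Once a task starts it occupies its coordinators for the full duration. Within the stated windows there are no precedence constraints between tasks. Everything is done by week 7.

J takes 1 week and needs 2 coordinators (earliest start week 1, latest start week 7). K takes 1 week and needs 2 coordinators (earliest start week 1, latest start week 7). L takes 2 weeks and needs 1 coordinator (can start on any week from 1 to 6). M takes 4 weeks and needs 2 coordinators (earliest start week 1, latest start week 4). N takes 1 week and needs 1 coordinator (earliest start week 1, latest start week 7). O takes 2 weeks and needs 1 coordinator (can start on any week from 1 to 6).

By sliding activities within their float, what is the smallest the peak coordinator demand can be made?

3

Early-start (J@1, K@1, L@1, M@1, N@1, O@1) gives peak 9: w1:9  w2:4  w3:2  w4:2  w5:0  w6:0  w7:0.
Shift K→2, M→3, N→3, O→4.
Schedule J@1, K@2, L@1, M@3, N@3, O@4: w1:3  w2:3  w3:3  w4:3  w5:3  w6:2  w7:0 — peak 3.
Total coordinator-weeks = 17 over 7 weeks ⇒ peak ≥ ⌈17/7⌉ = 3, so 3 is optimal.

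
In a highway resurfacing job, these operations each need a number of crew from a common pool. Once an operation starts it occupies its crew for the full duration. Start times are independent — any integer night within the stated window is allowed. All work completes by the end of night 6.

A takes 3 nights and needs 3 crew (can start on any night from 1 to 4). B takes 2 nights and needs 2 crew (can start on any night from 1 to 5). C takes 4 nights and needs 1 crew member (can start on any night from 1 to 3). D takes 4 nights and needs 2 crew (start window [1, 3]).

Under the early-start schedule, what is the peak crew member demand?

8

Early-start schedule: A@1, B@1, C@1, D@1.
Load per night: night 1: 8, night 2: 8, night 3: 6, night 4: 3, night 5: 0, night 6: 0.
Peak is 8.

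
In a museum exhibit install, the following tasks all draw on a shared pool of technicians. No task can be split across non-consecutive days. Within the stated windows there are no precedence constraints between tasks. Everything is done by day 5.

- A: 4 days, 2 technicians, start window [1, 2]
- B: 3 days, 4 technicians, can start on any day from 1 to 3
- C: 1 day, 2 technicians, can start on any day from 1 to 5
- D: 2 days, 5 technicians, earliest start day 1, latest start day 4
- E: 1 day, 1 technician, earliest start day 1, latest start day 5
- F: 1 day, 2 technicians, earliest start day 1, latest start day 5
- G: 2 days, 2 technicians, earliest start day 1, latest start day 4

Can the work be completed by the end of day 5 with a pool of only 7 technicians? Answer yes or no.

no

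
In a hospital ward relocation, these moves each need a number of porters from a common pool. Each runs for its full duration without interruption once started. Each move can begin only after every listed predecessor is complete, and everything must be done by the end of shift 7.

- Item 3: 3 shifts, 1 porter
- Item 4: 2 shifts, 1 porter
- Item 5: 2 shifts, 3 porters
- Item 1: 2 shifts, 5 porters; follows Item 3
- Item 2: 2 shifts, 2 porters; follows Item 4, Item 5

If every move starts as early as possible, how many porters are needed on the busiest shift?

7

Early-start schedule: Item 3@1, Item 4@1, Item 5@1, Item 1@4, Item 2@3.
Load per shift: shift 1: 5, shift 2: 5, shift 3: 3, shift 4: 7, shift 5: 5, shift 6: 0, shift 7: 0.
Peak is 7.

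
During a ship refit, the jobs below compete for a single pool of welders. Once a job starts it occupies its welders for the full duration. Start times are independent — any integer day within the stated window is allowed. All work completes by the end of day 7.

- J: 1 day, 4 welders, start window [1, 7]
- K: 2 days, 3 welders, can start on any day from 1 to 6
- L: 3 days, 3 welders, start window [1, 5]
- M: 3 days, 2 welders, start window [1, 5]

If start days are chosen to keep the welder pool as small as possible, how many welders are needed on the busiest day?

Early-start (J@1, K@1, L@1, M@1) gives peak 12: d1:12  d2:8  d3:5  d4:0  d5:0  d6:0  d7:0.
Shift K→2, L→4, M→2.
Schedule J@1, K@2, L@4, M@2: d1:4  d2:5  d3:5  d4:5  d5:3  d6:3  d7:0 — peak 5.

5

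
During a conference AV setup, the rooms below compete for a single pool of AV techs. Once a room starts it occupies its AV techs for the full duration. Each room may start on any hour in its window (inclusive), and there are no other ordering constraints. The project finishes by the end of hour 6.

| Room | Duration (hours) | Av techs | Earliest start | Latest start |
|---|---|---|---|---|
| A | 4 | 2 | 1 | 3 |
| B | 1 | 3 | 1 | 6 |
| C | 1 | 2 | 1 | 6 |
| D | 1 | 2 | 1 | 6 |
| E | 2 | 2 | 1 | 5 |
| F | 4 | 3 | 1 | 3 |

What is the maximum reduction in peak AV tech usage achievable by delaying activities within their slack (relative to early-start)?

Early-start peak: h1:14  h2:7  h3:5  h4:5  h5:0  h6:0 ⇒ 14.
Leveled (A@1, B@1, C@2, D@2, E@5, F@3): h1:5  h2:6  h3:5  h4:5  h5:5  h6:5 ⇒ 6.
Reduction 14 − 6 = 8.

8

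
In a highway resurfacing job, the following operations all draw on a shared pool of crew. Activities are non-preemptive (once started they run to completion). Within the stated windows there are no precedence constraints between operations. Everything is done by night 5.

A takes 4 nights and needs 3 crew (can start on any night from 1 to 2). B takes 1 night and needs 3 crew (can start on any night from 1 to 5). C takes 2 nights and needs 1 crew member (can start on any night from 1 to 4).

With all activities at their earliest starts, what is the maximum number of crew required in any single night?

Early-start schedule: A@1, B@1, C@1.
Load per night: night 1: 7, night 2: 4, night 3: 3, night 4: 3, night 5: 0.
Peak is 7.

7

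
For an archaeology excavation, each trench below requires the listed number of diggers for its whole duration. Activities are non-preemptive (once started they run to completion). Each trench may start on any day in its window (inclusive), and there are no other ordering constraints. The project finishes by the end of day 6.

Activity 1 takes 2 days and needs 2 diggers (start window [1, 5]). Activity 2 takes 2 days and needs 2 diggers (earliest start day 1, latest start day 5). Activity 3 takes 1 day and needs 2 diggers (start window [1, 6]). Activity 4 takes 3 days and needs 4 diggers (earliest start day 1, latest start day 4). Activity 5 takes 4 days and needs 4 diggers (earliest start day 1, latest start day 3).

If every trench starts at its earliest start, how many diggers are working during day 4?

4

At early start, day 4 has: Activity 5.
Demand: 4 = 4.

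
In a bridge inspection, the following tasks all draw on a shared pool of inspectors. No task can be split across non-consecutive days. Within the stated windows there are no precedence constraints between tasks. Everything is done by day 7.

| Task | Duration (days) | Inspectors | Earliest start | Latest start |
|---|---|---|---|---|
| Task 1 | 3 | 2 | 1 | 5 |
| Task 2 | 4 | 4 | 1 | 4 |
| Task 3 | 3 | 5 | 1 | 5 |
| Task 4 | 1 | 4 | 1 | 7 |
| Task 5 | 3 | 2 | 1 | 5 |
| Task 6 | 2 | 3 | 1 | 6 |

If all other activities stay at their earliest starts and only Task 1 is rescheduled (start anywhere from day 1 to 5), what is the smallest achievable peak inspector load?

Task 1@1: d1:20  d2:16  d3:13  d4:4  d5:0  d6:0  d7:0 → peak 20
Task 1@2: d1:18  d2:16  d3:13  d4:6  d5:0  d6:0  d7:0 → peak 18
Task 1@3: d1:18  d2:14  d3:13  d4:6  d5:2  d6:0  d7:0 → peak 18
Task 1@4: d1:18  d2:14  d3:11  d4:6  d5:2  d6:2  d7:0 → peak 18
Task 1@5: d1:18  d2:14  d3:11  d4:4  d5:2  d6:2  d7:2 → peak 18
Best is Task 1@2, peak 18.

18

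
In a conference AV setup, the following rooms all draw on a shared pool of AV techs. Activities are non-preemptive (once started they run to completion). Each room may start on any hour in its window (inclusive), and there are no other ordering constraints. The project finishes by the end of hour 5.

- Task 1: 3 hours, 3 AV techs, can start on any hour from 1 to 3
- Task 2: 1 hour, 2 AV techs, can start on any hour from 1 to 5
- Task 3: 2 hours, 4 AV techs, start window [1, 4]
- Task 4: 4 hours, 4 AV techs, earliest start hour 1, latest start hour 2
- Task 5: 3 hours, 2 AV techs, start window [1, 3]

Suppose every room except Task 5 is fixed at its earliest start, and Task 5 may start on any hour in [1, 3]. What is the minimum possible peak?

13

Task 5@1: h1:15  h2:13  h3:9  h4:4  h5:0 → peak 15
Task 5@2: h1:13  h2:13  h3:9  h4:6  h5:0 → peak 13
Task 5@3: h1:13  h2:11  h3:9  h4:6  h5:2 → peak 13
Best is Task 5@2, peak 13.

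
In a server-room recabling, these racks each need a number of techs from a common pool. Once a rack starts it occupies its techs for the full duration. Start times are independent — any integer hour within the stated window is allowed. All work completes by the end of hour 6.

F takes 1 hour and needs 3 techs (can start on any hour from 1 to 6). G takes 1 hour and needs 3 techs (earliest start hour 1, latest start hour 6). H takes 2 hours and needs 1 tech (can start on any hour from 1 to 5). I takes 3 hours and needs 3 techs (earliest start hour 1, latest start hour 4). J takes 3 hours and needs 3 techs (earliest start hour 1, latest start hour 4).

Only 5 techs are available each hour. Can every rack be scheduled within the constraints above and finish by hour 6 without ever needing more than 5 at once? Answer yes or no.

The minimum achievable peak is 6; 5 < 6, so no feasible schedule stays within the cap.

no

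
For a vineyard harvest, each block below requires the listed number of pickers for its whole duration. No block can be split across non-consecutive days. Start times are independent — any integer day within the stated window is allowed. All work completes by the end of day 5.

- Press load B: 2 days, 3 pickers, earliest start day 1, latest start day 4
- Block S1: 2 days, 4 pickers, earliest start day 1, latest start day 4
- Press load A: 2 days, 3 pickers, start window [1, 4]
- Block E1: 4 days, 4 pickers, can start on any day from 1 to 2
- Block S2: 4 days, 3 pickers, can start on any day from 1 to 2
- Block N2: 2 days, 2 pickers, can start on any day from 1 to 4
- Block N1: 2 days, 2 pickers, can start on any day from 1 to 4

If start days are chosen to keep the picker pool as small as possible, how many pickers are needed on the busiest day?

Early-start (Press load B@1, Block S1@1, Press load A@1, Block E1@1, Block S2@1, Block N2@1, Block N1@1) gives peak 21: d1:21  d2:21  d3:7  d4:7  d5:0.
Shift Press load A→3, Block N2→3, Block N1→3.
Schedule Press load B@1, Block S1@1, Press load A@3, Block E1@1, Block S2@1, Block N2@3, Block N1@3: d1:14  d2:14  d3:14  d4:14  d5:0 — peak 14.

14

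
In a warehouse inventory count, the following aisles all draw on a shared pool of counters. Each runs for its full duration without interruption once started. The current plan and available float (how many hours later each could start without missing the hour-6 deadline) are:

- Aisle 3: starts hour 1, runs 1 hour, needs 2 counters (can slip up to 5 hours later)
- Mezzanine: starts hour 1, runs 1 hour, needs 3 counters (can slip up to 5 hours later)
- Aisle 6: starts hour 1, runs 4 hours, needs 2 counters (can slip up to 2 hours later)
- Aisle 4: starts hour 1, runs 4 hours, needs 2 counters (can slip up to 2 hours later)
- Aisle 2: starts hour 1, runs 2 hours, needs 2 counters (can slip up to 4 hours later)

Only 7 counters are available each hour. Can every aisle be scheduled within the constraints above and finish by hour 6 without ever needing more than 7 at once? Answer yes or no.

yes

Schedule Aisle 3@1, Mezzanine@2, Aisle 6@1, Aisle 4@3, Aisle 2@5: h1:4  h2:5  h3:4  h4:4  h5:4  h6:4 — peak 5 ≤ 7.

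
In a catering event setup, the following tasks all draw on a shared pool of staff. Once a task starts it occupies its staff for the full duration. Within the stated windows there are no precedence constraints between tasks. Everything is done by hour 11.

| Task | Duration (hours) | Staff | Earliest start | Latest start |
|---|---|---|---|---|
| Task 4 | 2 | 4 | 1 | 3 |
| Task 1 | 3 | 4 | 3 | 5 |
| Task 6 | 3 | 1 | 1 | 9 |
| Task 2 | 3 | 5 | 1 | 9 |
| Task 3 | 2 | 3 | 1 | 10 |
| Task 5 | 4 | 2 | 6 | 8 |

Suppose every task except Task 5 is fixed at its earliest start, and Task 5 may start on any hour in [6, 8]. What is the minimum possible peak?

13

Task 5@6: h1:13  h2:13  h3:10  h4:4  h5:4  h6:2  h7:2  h8:2  h9:2  h10:0  h11:0 → peak 13
Task 5@7: h1:13  h2:13  h3:10  h4:4  h5:4  h6:0  h7:2  h8:2  h9:2  h10:2  h11:0 → peak 13
Task 5@8: h1:13  h2:13  h3:10  h4:4  h5:4  h6:0  h7:0  h8:2  h9:2  h10:2  h11:2 → peak 13
Best is Task 5@6, peak 13.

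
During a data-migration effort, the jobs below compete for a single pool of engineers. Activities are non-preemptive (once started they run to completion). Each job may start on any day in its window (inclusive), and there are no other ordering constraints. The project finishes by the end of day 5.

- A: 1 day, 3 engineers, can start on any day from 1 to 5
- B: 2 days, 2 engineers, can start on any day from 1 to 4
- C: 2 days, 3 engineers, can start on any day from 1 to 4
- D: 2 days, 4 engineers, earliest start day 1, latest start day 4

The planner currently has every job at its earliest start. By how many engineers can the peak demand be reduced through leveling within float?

Early-start peak: d1:12  d2:9  d3:0  d4:0  d5:0 ⇒ 12.
Leveled (A@1, B@1, C@2, D@4): d1:5  d2:5  d3:3  d4:4  d5:4 ⇒ 5.
Reduction 12 − 5 = 7.

7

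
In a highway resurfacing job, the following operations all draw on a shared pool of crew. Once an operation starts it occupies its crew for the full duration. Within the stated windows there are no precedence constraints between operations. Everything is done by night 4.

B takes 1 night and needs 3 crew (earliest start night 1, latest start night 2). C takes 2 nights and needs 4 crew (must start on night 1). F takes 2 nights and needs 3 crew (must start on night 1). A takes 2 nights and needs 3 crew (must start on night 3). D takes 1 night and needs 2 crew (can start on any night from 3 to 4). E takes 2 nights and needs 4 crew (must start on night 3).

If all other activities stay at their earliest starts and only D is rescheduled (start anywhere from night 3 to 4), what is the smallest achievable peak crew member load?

D@3: n1:10  n2:7  n3:9  n4:7 → peak 10
D@4: n1:10  n2:7  n3:7  n4:9 → peak 10
Best is D@3, peak 10.

10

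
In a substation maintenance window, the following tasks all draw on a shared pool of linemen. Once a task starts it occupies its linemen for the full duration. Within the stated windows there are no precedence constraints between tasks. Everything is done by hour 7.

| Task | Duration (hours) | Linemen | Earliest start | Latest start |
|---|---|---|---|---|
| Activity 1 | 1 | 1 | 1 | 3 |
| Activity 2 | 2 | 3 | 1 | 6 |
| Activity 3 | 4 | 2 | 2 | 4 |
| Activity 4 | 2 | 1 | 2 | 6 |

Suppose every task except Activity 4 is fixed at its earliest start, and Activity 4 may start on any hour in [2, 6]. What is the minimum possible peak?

5

Activity 4@2: h1:4  h2:6  h3:3  h4:2  h5:2  h6:0  h7:0 → peak 6
Activity 4@3: h1:4  h2:5  h3:3  h4:3  h5:2  h6:0  h7:0 → peak 5
Activity 4@4: h1:4  h2:5  h3:2  h4:3  h5:3  h6:0  h7:0 → peak 5
Activity 4@5: h1:4  h2:5  h3:2  h4:2  h5:3  h6:1  h7:0 → peak 5
Activity 4@6: h1:4  h2:5  h3:2  h4:2  h5:2  h6:1  h7:1 → peak 5
Best is Activity 4@3, peak 5.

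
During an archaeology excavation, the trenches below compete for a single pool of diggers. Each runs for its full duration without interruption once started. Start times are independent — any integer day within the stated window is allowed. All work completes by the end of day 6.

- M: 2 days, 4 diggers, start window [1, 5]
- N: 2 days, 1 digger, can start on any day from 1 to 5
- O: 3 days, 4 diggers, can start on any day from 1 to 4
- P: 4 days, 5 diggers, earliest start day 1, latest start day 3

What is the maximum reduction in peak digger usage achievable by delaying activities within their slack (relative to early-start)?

5

Early-start peak: d1:14  d2:14  d3:9  d4:5  d5:0  d6:0 ⇒ 14.
Leveled (M@1, N@1, O@1, P@3): d1:9  d2:9  d3:9  d4:5  d5:5  d6:5 ⇒ 9.
Reduction 14 − 9 = 5.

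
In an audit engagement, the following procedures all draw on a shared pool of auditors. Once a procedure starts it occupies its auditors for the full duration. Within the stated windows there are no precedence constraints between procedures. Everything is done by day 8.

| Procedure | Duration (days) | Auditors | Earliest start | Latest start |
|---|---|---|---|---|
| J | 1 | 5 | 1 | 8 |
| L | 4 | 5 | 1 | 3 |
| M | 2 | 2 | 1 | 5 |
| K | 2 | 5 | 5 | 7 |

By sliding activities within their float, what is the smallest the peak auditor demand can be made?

7

Early-start (J@1, L@1, M@1, K@5) gives peak 12: d1:12  d2:7  d3:5  d4:5  d5:5  d6:5  d7:0  d8:0.
Shift L→2, K→6.
Schedule J@1, L@2, M@1, K@6: d1:7  d2:7  d3:5  d4:5  d5:5  d6:5  d7:5  d8:0 — peak 7.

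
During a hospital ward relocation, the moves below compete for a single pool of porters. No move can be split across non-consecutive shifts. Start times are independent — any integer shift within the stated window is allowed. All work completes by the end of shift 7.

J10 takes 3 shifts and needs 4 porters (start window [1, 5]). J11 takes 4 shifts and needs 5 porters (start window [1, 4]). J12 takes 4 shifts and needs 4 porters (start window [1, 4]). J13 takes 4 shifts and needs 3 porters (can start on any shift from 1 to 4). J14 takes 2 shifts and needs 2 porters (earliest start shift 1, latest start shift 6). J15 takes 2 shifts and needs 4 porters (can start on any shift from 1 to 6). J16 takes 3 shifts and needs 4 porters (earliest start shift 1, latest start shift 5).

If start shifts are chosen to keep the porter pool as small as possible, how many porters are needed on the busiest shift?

13

Early-start (J10@1, J11@1, J12@1, J13@1, J14@1, J15@1, J16@1) gives peak 26: s1:26  s2:26  s3:20  s4:12  s5:0  s6:0  s7:0.
Shift J13→4, J14→5, J15→5, J16→5.
Schedule J10@1, J11@1, J12@1, J13@4, J14@5, J15@5, J16@5: s1:13  s2:13  s3:13  s4:12  s5:13  s6:13  s7:7 — peak 13.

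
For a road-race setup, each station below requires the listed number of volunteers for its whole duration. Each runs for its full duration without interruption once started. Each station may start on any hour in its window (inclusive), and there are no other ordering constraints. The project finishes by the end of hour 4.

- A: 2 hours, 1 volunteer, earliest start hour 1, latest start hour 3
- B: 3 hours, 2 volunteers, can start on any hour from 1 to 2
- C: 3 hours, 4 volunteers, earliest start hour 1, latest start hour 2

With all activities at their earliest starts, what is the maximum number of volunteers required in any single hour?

7

Early-start schedule: A@1, B@1, C@1.
Load per hour: hour 1: 7, hour 2: 7, hour 3: 6, hour 4: 0.
Peak is 7.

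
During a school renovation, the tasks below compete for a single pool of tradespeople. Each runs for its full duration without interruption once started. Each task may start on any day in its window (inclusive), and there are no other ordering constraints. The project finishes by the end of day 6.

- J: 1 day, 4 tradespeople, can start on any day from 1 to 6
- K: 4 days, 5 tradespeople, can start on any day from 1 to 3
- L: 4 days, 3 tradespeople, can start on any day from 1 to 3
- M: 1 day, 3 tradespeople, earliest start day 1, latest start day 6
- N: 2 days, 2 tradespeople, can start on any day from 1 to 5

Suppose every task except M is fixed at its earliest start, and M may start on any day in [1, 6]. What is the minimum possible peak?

14

M@1: d1:17  d2:10  d3:8  d4:8  d5:0  d6:0 → peak 17
M@2: d1:14  d2:13  d3:8  d4:8  d5:0  d6:0 → peak 14
M@3: d1:14  d2:10  d3:11  d4:8  d5:0  d6:0 → peak 14
M@4: d1:14  d2:10  d3:8  d4:11  d5:0  d6:0 → peak 14
M@5: d1:14  d2:10  d3:8  d4:8  d5:3  d6:0 → peak 14
M@6: d1:14  d2:10  d3:8  d4:8  d5:0  d6:3 → peak 14
Best is M@2, peak 14.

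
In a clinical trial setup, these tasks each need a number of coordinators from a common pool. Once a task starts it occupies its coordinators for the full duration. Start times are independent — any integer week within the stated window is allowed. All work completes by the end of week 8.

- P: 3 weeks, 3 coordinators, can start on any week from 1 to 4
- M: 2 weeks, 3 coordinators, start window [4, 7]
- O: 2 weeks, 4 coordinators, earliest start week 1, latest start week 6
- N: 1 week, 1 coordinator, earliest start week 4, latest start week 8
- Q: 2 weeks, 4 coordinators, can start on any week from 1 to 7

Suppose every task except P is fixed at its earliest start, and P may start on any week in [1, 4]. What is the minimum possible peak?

8

P@1: w1:11  w2:11  w3:3  w4:4  w5:3  w6:0  w7:0  w8:0 → peak 11
P@2: w1:8  w2:11  w3:3  w4:7  w5:3  w6:0  w7:0  w8:0 → peak 11
P@3: w1:8  w2:8  w3:3  w4:7  w5:6  w6:0  w7:0  w8:0 → peak 8
P@4: w1:8  w2:8  w3:0  w4:7  w5:6  w6:3  w7:0  w8:0 → peak 8
Best is P@3, peak 8.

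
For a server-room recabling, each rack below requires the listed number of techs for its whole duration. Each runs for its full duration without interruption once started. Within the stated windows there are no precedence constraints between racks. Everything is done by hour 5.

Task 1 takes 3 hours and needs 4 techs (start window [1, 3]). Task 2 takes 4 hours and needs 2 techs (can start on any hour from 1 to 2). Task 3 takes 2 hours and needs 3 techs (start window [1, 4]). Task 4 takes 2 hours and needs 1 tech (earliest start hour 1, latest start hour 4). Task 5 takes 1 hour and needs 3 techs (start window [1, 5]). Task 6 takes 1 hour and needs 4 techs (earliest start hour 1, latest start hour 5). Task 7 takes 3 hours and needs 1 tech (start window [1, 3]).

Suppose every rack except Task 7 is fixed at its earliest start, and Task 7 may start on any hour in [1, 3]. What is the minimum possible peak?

17

Task 7@1: h1:18  h2:11  h3:7  h4:2  h5:0 → peak 18
Task 7@2: h1:17  h2:11  h3:7  h4:3  h5:0 → peak 17
Task 7@3: h1:17  h2:10  h3:7  h4:3  h5:1 → peak 17
Best is Task 7@2, peak 17.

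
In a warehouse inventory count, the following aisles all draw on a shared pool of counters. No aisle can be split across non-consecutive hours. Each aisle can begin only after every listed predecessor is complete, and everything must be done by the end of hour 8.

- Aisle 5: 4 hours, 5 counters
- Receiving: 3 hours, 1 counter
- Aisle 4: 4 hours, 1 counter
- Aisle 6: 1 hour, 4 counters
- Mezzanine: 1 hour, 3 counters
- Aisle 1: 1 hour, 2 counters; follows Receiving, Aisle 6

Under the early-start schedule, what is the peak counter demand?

14

Early-start schedule: Aisle 5@1, Receiving@1, Aisle 4@1, Aisle 6@1, Mezzanine@1, Aisle 1@4.
Load per hour: hour 1: 14, hour 2: 7, hour 3: 7, hour 4: 8, hour 5: 0, hour 6: 0, hour 7: 0, hour 8: 0.
Peak is 14.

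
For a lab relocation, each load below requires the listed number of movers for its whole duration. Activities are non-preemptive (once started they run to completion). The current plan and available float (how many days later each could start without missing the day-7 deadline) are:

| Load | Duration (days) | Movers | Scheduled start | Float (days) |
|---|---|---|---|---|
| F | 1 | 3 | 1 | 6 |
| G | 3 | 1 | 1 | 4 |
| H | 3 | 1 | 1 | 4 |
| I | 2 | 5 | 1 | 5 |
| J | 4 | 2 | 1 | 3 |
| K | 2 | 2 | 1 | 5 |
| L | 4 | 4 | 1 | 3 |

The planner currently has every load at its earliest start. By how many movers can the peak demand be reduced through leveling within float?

Early-start peak: d1:18  d2:15  d3:8  d4:6  d5:0  d6:0  d7:0 ⇒ 18.
Leveled (F@1, G@1, H@3, I@6, J@4, K@1, L@2): d1:6  d2:7  d3:6  d4:7  d5:7  d6:7  d7:7 ⇒ 7.
Reduction 18 − 7 = 11.

11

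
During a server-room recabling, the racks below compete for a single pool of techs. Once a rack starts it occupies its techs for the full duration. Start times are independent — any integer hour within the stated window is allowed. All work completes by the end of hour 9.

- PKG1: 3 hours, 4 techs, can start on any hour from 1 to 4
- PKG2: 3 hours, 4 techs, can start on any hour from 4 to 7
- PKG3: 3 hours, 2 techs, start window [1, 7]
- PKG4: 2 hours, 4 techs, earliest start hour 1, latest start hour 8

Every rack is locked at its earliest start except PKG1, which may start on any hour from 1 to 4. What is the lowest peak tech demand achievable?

PKG1@1: h1:10  h2:10  h3:6  h4:4  h5:4  h6:4  h7:0  h8:0  h9:0 → peak 10
PKG1@2: h1:6  h2:10  h3:6  h4:8  h5:4  h6:4  h7:0  h8:0  h9:0 → peak 10
PKG1@3: h1:6  h2:6  h3:6  h4:8  h5:8  h6:4  h7:0  h8:0  h9:0 → peak 8
PKG1@4: h1:6  h2:6  h3:2  h4:8  h5:8  h6:8  h7:0  h8:0  h9:0 → peak 8
Best is PKG1@3, peak 8.

8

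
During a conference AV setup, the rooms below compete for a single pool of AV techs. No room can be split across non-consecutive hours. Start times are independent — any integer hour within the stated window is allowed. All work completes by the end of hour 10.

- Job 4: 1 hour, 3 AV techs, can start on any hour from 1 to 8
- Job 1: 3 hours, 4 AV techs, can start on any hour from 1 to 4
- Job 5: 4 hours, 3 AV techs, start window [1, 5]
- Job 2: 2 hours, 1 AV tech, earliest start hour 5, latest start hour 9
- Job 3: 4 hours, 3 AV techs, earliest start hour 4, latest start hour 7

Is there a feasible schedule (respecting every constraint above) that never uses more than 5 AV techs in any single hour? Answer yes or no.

no

The minimum achievable peak is 6; 5 < 6, so no feasible schedule stays within the cap.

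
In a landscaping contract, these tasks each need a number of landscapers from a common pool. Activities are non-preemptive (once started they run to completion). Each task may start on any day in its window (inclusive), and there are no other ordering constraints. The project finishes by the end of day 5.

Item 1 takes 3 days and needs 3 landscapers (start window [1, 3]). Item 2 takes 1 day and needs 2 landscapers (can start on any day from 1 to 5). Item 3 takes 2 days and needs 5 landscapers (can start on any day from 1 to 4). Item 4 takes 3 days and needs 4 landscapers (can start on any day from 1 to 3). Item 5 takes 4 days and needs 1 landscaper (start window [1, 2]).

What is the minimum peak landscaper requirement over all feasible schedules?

Early-start (Item 1@1, Item 2@1, Item 3@1, Item 4@1, Item 5@1) gives peak 15: d1:15  d2:13  d3:8  d4:1  d5:0.
Shift Item 2→4, Item 3→4.
Schedule Item 1@1, Item 2@4, Item 3@4, Item 4@1, Item 5@1: d1:8  d2:8  d3:8  d4:8  d5:5 — peak 8.
Total landscaper-days = 37 over 5 days ⇒ peak ≥ ⌈37/5⌉ = 8, so 8 is optimal.

8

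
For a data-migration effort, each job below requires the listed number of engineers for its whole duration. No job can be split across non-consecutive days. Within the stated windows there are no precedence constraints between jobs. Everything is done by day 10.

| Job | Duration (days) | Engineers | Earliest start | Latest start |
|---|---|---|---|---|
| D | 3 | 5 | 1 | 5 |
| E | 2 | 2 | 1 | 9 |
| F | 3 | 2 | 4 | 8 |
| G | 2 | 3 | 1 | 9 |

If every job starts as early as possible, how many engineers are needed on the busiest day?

10

Early-start schedule: D@1, E@1, F@4, G@1.
Load per day: day 1: 10, day 2: 10, day 3: 5, day 4: 2, day 5: 2, day 6: 2, day 7: 0, day 8: 0, day 9: 0, day 10: 0.
Peak is 10.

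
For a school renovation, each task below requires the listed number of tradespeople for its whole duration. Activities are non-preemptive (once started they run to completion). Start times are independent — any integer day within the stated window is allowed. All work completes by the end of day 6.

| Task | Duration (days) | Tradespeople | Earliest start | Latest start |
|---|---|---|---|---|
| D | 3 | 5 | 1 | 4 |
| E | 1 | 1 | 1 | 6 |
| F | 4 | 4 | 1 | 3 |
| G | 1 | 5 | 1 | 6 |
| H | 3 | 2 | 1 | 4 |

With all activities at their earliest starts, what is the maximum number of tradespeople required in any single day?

17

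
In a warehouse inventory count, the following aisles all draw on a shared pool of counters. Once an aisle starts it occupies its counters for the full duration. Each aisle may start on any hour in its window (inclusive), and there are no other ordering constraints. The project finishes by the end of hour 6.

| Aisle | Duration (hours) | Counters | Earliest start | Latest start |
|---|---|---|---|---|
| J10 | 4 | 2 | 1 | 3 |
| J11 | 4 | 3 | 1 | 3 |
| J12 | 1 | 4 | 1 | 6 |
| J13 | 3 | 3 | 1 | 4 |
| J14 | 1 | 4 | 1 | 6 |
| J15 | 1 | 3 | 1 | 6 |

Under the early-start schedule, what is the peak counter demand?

19

Early-start schedule: J10@1, J11@1, J12@1, J13@1, J14@1, J15@1.
Load per hour: hour 1: 19, hour 2: 8, hour 3: 8, hour 4: 5, hour 5: 0, hour 6: 0.
Peak is 19.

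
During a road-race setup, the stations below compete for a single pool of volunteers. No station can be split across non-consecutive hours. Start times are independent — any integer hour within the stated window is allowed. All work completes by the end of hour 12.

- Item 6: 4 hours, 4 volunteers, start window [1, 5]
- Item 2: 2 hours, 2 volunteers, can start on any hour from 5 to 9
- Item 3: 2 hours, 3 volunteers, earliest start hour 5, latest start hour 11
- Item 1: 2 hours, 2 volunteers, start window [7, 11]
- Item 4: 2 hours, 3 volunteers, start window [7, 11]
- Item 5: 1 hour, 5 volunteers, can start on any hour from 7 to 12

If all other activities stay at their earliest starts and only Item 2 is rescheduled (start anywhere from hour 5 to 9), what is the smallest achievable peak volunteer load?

Item 2@5: h1:4  h2:4  h3:4  h4:4  h5:5  h6:5  h7:10  h8:5  h9:0  h10:0  h11:0  h12:0 → peak 10
Item 2@6: h1:4  h2:4  h3:4  h4:4  h5:3  h6:5  h7:12  h8:5  h9:0  h10:0  h11:0  h12:0 → peak 12
Item 2@7: h1:4  h2:4  h3:4  h4:4  h5:3  h6:3  h7:12  h8:7  h9:0  h10:0  h11:0  h12:0 → peak 12
Item 2@8: h1:4  h2:4  h3:4  h4:4  h5:3  h6:3  h7:10  h8:7  h9:2  h10:0  h11:0  h12:0 → peak 10
Item 2@9: h1:4  h2:4  h3:4  h4:4  h5:3  h6:3  h7:10  h8:5  h9:2  h10:2  h11:0  h12:0 → peak 10
Best is Item 2@5, peak 10.

10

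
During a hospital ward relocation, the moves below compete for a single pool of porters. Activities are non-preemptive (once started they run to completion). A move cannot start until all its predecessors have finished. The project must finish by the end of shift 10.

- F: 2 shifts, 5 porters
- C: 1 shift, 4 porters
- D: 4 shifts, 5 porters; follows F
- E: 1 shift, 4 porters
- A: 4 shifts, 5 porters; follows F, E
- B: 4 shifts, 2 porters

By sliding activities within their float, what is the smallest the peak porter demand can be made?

Early-start (F@1, C@1, D@3, E@1, A@3, B@1) gives peak 15: s1:15  s2:7  s3:12  s4:12  s5:10  s6:10  s7:0  s8:0  s9:0  s10:0.
Shift E→2, A→7, B→3.
Schedule F@1, C@1, D@3, E@2, A@7, B@3: s1:9  s2:9  s3:7  s4:7  s5:7  s6:7  s7:5  s8:5  s9:5  s10:5 — peak 9.

9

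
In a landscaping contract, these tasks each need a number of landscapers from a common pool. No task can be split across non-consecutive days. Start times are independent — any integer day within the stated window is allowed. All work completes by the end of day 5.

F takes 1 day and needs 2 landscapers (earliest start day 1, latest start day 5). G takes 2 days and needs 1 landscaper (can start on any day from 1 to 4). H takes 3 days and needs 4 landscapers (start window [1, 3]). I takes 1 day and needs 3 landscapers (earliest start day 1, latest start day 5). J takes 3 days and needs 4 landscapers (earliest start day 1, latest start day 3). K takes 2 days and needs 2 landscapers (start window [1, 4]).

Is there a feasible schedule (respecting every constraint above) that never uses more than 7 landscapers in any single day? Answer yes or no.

The minimum achievable peak is 8; 7 < 8, so no feasible schedule stays within the cap.

no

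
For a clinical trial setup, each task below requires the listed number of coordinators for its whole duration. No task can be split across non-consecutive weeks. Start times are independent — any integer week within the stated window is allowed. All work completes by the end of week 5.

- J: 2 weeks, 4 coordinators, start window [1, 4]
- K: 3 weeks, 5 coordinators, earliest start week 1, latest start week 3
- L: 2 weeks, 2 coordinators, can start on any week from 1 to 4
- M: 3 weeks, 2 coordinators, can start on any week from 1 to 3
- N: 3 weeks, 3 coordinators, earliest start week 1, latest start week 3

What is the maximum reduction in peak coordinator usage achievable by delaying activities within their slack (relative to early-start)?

6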